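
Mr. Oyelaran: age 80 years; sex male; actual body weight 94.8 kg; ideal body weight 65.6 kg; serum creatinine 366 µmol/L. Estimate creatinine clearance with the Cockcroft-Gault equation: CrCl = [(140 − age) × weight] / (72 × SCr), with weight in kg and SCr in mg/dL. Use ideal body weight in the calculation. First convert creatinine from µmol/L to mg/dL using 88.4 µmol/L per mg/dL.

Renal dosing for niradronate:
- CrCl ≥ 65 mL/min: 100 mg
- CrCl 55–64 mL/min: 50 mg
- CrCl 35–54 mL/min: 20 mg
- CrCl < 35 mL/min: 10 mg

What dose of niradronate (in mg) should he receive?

10 mg

SCr = 366 / 88.4 = 4.14 mg/dL
CrCl = (140 − 80) × 65.6 / (72 × 4.14) = 3936.0 / 298.08 ≈ 13.2 mL/min
CrCl ≈ 13 mL/min → bracket < 35 mL/min.
Dose for this bracket: 10 mg.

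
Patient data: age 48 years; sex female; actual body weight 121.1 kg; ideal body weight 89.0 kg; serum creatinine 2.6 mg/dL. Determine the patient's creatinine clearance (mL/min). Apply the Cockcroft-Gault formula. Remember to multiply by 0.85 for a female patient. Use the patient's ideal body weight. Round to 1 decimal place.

37.2 mL/min

CrCl = (140 − 48) × 89 / (72 × 2.6) × 0.85 = 8188.0 / 187.20 × 0.85 ≈ 37.2 mL/min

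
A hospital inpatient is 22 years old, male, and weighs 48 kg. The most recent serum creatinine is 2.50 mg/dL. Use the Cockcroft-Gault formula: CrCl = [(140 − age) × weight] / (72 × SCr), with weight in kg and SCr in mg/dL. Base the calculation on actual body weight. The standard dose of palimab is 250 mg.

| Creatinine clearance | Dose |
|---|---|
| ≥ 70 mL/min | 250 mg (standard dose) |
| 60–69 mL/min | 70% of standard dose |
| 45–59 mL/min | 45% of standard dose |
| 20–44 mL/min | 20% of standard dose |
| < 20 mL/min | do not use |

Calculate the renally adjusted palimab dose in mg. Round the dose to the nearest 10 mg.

50 mg

CrCl = (140 − 22) × 48 / (72 × 2.5) = 5664.0 / 180.00 ≈ 31.5 mL/min
CrCl ≈ 31 mL/min → bracket 20–44 mL/min.
20% of 250 mg = 50 mg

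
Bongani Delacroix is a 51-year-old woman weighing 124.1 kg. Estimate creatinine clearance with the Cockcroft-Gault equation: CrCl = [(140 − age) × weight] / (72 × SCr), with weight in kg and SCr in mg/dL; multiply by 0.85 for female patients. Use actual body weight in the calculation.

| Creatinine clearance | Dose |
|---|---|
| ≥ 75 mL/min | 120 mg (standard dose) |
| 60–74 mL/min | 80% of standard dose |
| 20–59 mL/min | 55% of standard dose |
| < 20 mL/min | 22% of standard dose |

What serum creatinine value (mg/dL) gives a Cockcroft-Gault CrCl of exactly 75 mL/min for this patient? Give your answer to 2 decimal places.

Standard dose requires CrCl ≥ 75 mL/min.
Set (140 − 51) × 124.1 × 0.85 / (72 × SCr) = 75
SCr = (140 − 51) × 124.1 × 0.85 / (72 × 75) = 1.739 mg/dL

1.74 mg/dL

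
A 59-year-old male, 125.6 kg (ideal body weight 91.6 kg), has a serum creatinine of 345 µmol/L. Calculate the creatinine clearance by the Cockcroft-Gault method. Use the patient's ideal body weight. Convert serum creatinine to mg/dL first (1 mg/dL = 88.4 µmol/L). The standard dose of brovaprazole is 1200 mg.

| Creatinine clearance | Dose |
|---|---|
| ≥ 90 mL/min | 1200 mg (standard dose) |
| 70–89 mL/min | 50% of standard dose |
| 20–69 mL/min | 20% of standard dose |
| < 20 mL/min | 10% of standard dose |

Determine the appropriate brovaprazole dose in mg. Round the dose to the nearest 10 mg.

240 mg

SCr = 345 / 88.4 = 3.903 mg/dL
CrCl = (140 − 59) × 91.6 / (72 × 3.903) = 7419.6 / 281.02 ≈ 26.4 mL/min
CrCl ≈ 26 mL/min → bracket 20–69 mL/min.
20% of 1200 mg = 240 mg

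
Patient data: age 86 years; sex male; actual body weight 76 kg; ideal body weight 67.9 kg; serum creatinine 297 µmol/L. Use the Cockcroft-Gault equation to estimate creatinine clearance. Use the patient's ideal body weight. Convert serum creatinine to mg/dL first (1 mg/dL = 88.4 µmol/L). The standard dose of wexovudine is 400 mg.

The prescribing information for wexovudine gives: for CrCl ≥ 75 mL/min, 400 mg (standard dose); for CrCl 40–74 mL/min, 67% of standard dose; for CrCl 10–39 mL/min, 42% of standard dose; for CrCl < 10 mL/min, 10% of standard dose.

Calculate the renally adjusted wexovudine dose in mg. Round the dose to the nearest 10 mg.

SCr = 297 / 88.4 = 3.36 mg/dL
CrCl = (140 − 86) × 67.9 / (72 × 3.36) = 3666.6 / 241.92 ≈ 15.2 mL/min
CrCl ≈ 15 mL/min → bracket 10–39 mL/min.
42% of 400 mg = 168 mg → 170 mg

170 mg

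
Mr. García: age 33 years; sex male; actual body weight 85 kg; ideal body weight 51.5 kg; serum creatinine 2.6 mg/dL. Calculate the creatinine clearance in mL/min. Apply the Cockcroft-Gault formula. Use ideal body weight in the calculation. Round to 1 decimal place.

29.4 mL/min

CrCl = (140 − 33) × 51.5 / (72 × 2.6) = 5510.5 / 187.20 ≈ 29.4 mL/min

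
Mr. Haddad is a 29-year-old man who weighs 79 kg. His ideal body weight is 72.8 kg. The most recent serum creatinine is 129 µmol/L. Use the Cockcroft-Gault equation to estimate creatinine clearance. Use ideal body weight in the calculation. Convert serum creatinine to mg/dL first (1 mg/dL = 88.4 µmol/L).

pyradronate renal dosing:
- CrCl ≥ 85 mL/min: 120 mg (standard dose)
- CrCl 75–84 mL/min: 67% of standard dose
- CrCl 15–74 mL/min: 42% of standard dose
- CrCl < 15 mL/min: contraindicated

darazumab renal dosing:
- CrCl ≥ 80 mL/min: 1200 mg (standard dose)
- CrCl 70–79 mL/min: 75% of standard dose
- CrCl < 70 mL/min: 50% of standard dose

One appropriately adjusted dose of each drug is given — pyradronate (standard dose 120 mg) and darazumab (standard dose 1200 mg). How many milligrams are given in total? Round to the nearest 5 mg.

SCr = 129 / 88.4 = 1.459 mg/dL
CrCl = (140 − 29) × 72.8 / (72 × 1.459) = 8080.8 / 105.05 ≈ 76.9 mL/min
CrCl ≈ 77 mL/min.
pyradronate: 75–84 mL/min → 67% of 120 mg = 80.4 mg.
darazumab: 70–79 mL/min → 75% of 1200 mg = 900 mg.
Total = 80.4 + 900 = 980.4 mg.

980 mg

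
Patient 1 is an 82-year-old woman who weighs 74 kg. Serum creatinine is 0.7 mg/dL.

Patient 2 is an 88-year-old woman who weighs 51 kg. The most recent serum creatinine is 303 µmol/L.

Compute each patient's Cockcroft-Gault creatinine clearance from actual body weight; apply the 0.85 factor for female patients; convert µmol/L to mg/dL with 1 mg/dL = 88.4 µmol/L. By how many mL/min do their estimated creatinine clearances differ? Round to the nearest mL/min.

63 mL/min

Patient 1: CrCl = (140 − 82) × 74 / (72 × 0.7) × 0.85 = 4292.0 / 50.40 × 0.85 ≈ 72.4 mL/min
Patient 2: SCr = 303 / 88.4 = 3.428 mg/dL
Patient 2: CrCl = (140 − 88) × 51 / (72 × 3.428) × 0.85 = 2652.0 / 246.82 × 0.85 ≈ 9.1 mL/min
|72.4 − 9.1| = 63.3 mL/min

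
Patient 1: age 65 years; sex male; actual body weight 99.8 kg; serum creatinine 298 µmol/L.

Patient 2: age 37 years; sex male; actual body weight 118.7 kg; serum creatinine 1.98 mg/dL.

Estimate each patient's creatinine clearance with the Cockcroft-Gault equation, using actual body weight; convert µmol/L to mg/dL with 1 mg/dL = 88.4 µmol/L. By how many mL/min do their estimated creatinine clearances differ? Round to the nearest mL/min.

Patient 1: SCr = 298 / 88.4 = 3.371 mg/dL
Patient 1: CrCl = (140 − 65) × 99.8 / (72 × 3.371) = 7485.0 / 242.71 ≈ 30.8 mL/min
Patient 2: CrCl = (140 − 37) × 118.7 / (72 × 1.98) = 12226.1 / 142.56 ≈ 85.8 mL/min
|30.8 − 85.8| = 55.0 mL/min

55 mL/min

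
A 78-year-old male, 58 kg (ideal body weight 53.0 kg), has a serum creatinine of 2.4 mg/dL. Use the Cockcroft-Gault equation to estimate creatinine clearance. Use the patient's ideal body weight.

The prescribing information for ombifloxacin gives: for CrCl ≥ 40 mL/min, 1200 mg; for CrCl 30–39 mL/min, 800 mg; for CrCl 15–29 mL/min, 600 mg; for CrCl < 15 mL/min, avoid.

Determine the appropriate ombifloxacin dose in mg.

600 mg

CrCl = (140 − 78) × 53 / (72 × 2.4) = 3286.0 / 172.80 ≈ 19.0 mL/min
CrCl ≈ 19 mL/min → bracket 15–29 mL/min.
Dose for this bracket: 600 mg.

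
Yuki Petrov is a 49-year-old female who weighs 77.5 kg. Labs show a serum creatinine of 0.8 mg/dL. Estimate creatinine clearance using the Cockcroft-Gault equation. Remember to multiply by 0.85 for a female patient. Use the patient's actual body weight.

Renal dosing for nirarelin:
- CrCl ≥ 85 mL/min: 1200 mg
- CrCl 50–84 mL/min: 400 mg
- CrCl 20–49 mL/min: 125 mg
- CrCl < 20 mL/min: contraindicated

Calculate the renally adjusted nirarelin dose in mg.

1200 mg

CrCl = (140 − 49) × 77.5 / (72 × 0.8) × 0.85 = 7052.5 / 57.60 × 0.85 ≈ 104.1 mL/min
CrCl ≈ 104 mL/min → bracket ≥ 85 mL/min.
Dose for this bracket: 1200 mg.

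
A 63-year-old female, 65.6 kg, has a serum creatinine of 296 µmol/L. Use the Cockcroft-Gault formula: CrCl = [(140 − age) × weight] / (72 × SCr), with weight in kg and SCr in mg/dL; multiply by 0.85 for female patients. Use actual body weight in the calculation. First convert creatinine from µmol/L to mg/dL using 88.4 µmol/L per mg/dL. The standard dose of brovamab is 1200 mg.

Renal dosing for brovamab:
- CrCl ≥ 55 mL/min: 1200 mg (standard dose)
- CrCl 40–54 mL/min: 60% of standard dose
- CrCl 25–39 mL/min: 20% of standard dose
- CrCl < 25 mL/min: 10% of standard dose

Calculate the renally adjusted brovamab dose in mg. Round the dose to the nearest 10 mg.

SCr = 296 / 88.4 = 3.348 mg/dL
CrCl = (140 − 63) × 65.6 / (72 × 3.348) × 0.85 = 5051.2 / 241.06 × 0.85 ≈ 17.8 mL/min
CrCl ≈ 18 mL/min → bracket < 25 mL/min.
10% of 1200 mg = 120 mg

120 mg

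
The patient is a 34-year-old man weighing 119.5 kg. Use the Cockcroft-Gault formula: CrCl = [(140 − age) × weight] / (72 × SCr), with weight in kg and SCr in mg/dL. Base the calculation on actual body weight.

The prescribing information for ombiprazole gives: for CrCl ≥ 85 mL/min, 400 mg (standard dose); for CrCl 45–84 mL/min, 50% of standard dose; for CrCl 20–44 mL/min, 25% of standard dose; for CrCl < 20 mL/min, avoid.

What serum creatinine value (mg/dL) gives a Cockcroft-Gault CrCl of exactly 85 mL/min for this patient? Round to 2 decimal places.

2.07 mg/dL

Standard dose requires CrCl ≥ 85 mL/min.
Set (140 − 34) × 119.5 / (72 × SCr) = 85
SCr = (140 − 34) × 119.5 / (72 × 85) = 2.070 mg/dL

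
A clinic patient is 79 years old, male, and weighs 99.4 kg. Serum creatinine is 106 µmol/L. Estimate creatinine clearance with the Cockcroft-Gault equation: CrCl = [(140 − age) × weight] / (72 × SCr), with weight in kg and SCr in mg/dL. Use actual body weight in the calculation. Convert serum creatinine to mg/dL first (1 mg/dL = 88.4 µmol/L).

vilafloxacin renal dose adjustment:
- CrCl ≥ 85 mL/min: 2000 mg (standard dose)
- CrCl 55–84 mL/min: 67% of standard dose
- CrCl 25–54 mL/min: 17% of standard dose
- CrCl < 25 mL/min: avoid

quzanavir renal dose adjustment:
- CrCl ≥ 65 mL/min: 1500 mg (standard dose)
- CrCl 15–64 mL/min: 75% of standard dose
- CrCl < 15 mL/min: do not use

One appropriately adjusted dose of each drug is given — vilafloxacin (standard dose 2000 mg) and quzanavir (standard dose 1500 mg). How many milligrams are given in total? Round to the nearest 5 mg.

2840 mg

SCr = 106 / 88.4 = 1.199 mg/dL
CrCl = (140 − 79) × 99.4 / (72 × 1.199) = 6063.4 / 86.33 ≈ 70.2 mL/min
CrCl ≈ 70 mL/min.
vilafloxacin: 55–84 mL/min → 67% of 2000 mg = 1340 mg.
quzanavir: ≥ 65 mL/min → 100% of 1500 mg = 1500 mg.
Total = 1340 + 1500 = 2840 mg.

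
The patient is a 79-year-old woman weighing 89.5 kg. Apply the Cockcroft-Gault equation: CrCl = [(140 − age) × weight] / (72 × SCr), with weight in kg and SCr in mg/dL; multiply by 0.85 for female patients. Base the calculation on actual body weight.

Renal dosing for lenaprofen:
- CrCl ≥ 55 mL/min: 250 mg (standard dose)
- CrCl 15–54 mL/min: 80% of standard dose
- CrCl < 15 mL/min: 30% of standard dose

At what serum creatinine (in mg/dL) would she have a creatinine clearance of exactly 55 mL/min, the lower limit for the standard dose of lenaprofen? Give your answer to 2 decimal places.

Standard dose requires CrCl ≥ 55 mL/min.
Set (140 − 79) × 89.5 × 0.85 / (72 × SCr) = 55
SCr = (140 − 79) × 89.5 × 0.85 / (72 × 55) = 1.172 mg/dL

1.17 mg/dL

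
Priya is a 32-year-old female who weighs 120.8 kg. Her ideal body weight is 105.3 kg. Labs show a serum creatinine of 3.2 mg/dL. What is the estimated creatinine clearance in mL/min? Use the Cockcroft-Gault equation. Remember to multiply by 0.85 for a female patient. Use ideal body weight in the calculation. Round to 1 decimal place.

CrCl = (140 − 32) × 105.3 / (72 × 3.2) × 0.85 = 11372.4 / 230.40 × 0.85 ≈ 42.0 mL/min

42.0 mL/min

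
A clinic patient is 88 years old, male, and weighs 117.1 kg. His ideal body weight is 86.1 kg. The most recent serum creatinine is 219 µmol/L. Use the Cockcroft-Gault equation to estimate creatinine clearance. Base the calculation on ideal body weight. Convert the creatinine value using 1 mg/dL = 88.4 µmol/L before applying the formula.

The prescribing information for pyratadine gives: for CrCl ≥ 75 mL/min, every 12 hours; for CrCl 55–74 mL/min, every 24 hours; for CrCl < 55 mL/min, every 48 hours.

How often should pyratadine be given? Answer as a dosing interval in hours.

SCr = 219 / 88.4 = 2.477 mg/dL
CrCl = (140 − 88) × 86.1 / (72 × 2.477) = 4477.2 / 178.34 ≈ 25.1 mL/min
CrCl ≈ 25 mL/min → bracket < 55 mL/min → every 48 hours.

every 48 hours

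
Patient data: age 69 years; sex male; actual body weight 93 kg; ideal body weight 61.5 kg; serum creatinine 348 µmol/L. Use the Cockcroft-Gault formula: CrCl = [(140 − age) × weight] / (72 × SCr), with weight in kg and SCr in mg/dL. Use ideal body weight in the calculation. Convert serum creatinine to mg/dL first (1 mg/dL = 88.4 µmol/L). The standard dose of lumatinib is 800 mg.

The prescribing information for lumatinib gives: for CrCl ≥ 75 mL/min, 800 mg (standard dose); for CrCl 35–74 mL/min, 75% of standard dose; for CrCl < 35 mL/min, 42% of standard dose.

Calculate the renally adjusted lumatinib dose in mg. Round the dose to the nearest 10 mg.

340 mg

SCr = 348 / 88.4 = 3.937 mg/dL
CrCl = (140 − 69) × 61.5 / (72 × 3.937) = 4366.5 / 283.46 ≈ 15.4 mL/min
CrCl ≈ 15 mL/min → bracket < 35 mL/min.
42% of 800 mg = 336 mg → 340 mg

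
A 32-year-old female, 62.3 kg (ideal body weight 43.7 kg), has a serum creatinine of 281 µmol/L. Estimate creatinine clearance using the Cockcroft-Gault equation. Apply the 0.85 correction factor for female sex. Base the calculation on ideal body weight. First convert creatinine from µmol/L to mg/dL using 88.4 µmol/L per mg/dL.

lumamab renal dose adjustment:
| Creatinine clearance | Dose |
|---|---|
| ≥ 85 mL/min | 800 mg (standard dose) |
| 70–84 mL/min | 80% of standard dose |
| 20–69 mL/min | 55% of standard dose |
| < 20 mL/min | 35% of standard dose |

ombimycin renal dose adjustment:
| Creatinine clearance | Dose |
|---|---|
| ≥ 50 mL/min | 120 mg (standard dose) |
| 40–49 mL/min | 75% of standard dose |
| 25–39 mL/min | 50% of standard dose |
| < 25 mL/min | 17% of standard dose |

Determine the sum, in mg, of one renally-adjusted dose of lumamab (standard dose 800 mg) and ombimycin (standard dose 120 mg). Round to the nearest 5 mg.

300 mg

SCr = 281 / 88.4 = 3.179 mg/dL
CrCl = (140 − 32) × 43.7 / (72 × 3.179) × 0.85 = 4719.6 / 228.89 × 0.85 ≈ 17.5 mL/min
CrCl ≈ 18 mL/min.
lumamab: < 20 mL/min → 35% of 800 mg = 280 mg.
ombimycin: < 25 mL/min → 17% of 120 mg = 20.4 mg.
Total = 280 + 20.4 = 300.4 mg.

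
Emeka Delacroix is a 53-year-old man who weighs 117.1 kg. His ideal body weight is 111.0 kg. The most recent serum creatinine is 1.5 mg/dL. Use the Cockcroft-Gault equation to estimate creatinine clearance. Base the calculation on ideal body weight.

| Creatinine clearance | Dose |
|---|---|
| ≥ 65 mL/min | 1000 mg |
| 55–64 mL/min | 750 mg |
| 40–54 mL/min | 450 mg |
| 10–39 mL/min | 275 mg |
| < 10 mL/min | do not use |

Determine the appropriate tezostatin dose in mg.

CrCl = (140 − 53) × 111 / (72 × 1.5) = 9657.0 / 108.00 ≈ 89.4 mL/min
CrCl ≈ 89 mL/min → bracket ≥ 65 mL/min.
Dose for this bracket: 1000 mg.

1000 mg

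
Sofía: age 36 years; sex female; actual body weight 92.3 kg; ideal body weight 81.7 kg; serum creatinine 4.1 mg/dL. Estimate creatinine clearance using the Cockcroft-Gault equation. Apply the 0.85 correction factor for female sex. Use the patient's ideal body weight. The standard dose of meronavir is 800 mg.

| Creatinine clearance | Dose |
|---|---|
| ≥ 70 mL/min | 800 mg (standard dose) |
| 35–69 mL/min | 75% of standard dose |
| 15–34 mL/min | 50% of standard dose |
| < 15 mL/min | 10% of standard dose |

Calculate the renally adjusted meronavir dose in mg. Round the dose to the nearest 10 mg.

CrCl = (140 − 36) × 81.7 / (72 × 4.1) × 0.85 = 8496.8 / 295.20 × 0.85 ≈ 24.5 mL/min
CrCl ≈ 24 mL/min → bracket 15–34 mL/min.
50% of 800 mg = 400 mg

400 mg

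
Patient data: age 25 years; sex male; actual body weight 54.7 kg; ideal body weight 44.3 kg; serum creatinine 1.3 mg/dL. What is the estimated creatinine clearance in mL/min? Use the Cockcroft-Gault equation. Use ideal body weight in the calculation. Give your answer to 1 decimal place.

54.4 mL/min

CrCl = (140 − 25) × 44.3 / (72 × 1.3) = 5094.5 / 93.60 ≈ 54.4 mL/min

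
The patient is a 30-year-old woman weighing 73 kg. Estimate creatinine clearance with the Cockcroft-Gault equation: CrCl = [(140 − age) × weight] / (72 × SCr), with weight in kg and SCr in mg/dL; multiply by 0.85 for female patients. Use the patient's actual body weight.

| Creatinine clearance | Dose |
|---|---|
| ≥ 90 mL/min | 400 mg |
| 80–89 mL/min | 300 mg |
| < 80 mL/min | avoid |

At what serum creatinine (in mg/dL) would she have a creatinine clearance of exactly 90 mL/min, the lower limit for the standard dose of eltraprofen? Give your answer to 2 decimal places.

Standard dose requires CrCl ≥ 90 mL/min.
Set (140 − 30) × 73 × 0.85 / (72 × SCr) = 90
SCr = (140 − 30) × 73 × 0.85 / (72 × 90) = 1.053 mg/dL

1.05 mg/dL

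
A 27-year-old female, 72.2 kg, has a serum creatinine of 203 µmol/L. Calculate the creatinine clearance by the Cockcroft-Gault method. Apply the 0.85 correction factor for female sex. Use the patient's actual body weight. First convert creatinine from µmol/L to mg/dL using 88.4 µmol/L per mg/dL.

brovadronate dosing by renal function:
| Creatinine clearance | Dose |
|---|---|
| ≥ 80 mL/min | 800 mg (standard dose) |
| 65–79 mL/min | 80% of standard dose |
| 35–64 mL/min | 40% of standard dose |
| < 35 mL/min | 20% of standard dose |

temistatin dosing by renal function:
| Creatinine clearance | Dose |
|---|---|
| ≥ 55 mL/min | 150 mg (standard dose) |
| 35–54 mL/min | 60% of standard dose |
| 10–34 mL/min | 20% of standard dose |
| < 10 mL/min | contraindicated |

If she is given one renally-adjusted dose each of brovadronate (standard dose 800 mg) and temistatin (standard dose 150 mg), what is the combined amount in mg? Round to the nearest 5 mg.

SCr = 203 / 88.4 = 2.296 mg/dL
CrCl = (140 − 27) × 72.2 / (72 × 2.296) × 0.85 = 8158.6 / 165.31 × 0.85 ≈ 41.9 mL/min
CrCl ≈ 42 mL/min.
brovadronate: 35–64 mL/min → 40% of 800 mg = 320 mg.
temistatin: 35–54 mL/min → 60% of 150 mg = 90 mg.
Total = 320 + 90 = 410 mg.

410 mg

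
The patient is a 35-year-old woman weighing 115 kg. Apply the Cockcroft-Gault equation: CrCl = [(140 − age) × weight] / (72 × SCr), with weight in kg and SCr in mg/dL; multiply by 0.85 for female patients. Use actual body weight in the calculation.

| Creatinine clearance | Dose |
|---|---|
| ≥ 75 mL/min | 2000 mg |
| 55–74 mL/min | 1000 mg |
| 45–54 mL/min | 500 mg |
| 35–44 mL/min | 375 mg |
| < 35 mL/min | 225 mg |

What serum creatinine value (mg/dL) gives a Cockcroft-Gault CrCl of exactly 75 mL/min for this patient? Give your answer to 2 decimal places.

Standard dose requires CrCl ≥ 75 mL/min.
Set (140 − 35) × 115 × 0.85 / (72 × SCr) = 75
SCr = (140 − 35) × 115 × 0.85 / (72 × 75) = 1.901 mg/dL

1.90 mg/dL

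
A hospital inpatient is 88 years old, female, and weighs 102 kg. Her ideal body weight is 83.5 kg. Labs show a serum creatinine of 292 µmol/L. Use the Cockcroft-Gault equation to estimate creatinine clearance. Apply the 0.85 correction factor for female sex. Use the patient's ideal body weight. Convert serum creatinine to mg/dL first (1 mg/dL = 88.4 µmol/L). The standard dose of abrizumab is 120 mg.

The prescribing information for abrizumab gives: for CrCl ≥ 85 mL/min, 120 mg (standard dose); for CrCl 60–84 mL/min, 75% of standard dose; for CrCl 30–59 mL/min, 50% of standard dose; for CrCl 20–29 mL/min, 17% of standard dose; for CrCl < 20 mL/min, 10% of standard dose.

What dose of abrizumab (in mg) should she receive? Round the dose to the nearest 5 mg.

SCr = 292 / 88.4 = 3.303 mg/dL
CrCl = (140 − 88) × 83.5 / (72 × 3.303) × 0.85 = 4342.0 / 237.82 × 0.85 ≈ 15.5 mL/min
CrCl ≈ 16 mL/min → bracket < 20 mL/min.
10% of 120 mg = 12 mg → 10 mg

10 mg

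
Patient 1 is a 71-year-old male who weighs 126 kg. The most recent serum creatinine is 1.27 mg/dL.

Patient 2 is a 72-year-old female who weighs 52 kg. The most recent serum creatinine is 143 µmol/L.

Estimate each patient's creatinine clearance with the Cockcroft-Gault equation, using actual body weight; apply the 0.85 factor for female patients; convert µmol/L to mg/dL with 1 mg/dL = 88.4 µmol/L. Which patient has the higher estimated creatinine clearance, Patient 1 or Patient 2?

Patient 1

Patient 1: CrCl = (140 − 71) × 126 / (72 × 1.27) = 8694.0 / 91.44 ≈ 95.1 mL/min
Patient 2: SCr = 143 / 88.4 = 1.618 mg/dL
Patient 2: CrCl = (140 − 72) × 52 / (72 × 1.618) × 0.85 = 3536.0 / 116.50 × 0.85 ≈ 25.8 mL/min
95.1 vs 25.8 mL/min → Patient 1 is higher.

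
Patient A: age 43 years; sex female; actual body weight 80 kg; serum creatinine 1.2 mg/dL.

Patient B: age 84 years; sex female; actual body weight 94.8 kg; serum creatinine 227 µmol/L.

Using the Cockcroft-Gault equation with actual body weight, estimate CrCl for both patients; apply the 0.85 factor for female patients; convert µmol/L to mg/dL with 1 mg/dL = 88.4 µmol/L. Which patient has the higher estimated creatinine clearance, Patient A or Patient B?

Patient A

Patient A: CrCl = (140 − 43) × 80 / (72 × 1.2) × 0.85 = 7760.0 / 86.40 × 0.85 ≈ 76.3 mL/min
Patient B: SCr = 227 / 88.4 = 2.568 mg/dL
Patient B: CrCl = (140 − 84) × 94.8 / (72 × 2.568) × 0.85 = 5308.8 / 184.90 × 0.85 ≈ 24.4 mL/min
76.3 vs 24.4 mL/min → Patient A is higher.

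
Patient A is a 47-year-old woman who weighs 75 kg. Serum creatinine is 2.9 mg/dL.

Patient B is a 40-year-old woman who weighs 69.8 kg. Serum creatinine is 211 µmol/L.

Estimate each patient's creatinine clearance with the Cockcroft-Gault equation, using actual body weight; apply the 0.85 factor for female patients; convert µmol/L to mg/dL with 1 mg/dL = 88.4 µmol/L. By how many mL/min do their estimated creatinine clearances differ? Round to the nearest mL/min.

Patient A: CrCl = (140 − 47) × 75 / (72 × 2.9) × 0.85 = 6975.0 / 208.80 × 0.85 ≈ 28.4 mL/min
Patient B: SCr = 211 / 88.4 = 2.387 mg/dL
Patient B: CrCl = (140 − 40) × 69.8 / (72 × 2.387) × 0.85 = 6980.0 / 171.86 × 0.85 ≈ 34.5 mL/min
|28.4 − 34.5| = 6.1 mL/min

6 mL/min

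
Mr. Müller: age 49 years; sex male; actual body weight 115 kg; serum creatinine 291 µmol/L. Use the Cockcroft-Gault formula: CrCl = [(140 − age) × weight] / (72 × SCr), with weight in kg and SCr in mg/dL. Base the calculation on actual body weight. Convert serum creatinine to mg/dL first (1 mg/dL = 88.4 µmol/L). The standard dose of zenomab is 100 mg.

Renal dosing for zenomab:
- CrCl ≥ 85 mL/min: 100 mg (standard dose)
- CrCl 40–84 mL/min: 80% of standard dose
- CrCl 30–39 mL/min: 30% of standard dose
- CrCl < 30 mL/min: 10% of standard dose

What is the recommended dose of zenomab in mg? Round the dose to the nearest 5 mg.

80 mg

SCr = 291 / 88.4 = 3.292 mg/dL
CrCl = (140 − 49) × 115 / (72 × 3.292) = 10465.0 / 237.02 ≈ 44.2 mL/min
CrCl ≈ 44 mL/min → bracket 40–84 mL/min.
80% of 100 mg = 80 mg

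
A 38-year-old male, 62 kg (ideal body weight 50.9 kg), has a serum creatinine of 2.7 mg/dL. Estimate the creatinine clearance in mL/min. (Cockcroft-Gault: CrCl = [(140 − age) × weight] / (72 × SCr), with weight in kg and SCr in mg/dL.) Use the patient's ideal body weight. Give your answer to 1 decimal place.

CrCl = (140 − 38) × 50.9 / (72 × 2.7) = 5191.8 / 194.40 ≈ 26.7 mL/min

26.7 mL/min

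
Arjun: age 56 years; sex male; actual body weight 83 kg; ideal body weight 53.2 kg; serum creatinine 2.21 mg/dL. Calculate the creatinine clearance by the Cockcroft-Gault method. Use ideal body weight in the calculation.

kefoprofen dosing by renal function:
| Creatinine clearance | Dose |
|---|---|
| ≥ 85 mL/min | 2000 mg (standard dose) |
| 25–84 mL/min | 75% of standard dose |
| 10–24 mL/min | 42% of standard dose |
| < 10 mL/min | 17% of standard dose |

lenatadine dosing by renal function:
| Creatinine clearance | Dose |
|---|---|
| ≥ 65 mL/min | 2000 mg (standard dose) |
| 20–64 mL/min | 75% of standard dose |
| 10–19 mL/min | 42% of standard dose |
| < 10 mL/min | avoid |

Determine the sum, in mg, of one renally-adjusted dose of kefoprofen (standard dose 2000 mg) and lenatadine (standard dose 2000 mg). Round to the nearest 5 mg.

CrCl = (140 − 56) × 53.2 / (72 × 2.21) = 4468.8 / 159.12 ≈ 28.1 mL/min
CrCl ≈ 28 mL/min.
kefoprofen: 25–84 mL/min → 75% of 2000 mg = 1500 mg.
lenatadine: 20–64 mL/min → 75% of 2000 mg = 1500 mg.
Total = 1500 + 1500 = 3000 mg.

3000 mg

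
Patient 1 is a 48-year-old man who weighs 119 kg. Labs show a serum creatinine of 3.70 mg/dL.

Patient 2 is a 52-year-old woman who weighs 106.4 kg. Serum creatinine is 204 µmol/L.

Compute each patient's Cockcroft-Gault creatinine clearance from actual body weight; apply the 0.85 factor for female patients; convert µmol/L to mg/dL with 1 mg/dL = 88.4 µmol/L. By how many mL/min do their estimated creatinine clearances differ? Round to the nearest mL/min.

Patient 1: CrCl = (140 − 48) × 119 / (72 × 3.7) = 10948.0 / 266.40 ≈ 41.1 mL/min
Patient 2: SCr = 204 / 88.4 = 2.308 mg/dL
Patient 2: CrCl = (140 − 52) × 106.4 / (72 × 2.308) × 0.85 = 9363.2 / 166.18 × 0.85 ≈ 47.9 mL/min
|41.1 − 47.9| = 6.8 mL/min

7 mL/min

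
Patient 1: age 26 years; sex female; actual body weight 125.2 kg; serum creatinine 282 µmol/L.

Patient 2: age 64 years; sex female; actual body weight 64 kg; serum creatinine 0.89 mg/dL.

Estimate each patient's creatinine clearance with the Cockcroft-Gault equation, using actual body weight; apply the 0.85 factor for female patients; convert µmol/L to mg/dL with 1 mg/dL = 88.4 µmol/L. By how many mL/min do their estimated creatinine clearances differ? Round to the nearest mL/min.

12 mL/min

Patient 1: SCr = 282 / 88.4 = 3.19 mg/dL
Patient 1: CrCl = (140 − 26) × 125.2 / (72 × 3.19) × 0.85 = 14272.8 / 229.68 × 0.85 ≈ 52.8 mL/min
Patient 2: CrCl = (140 − 64) × 64 / (72 × 0.89) × 0.85 = 4864.0 / 64.08 × 0.85 ≈ 64.5 mL/min
|52.8 − 64.5| = 11.7 mL/min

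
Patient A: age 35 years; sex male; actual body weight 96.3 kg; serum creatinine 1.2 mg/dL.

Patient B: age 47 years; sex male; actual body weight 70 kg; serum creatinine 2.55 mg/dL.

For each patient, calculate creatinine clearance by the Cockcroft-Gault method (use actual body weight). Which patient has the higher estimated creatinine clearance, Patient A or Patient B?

Patient A: CrCl = (140 − 35) × 96.3 / (72 × 1.2) = 10111.5 / 86.40 ≈ 117.0 mL/min
Patient B: CrCl = (140 − 47) × 70 / (72 × 2.55) = 6510.0 / 183.60 ≈ 35.5 mL/min
117.0 vs 35.5 mL/min → Patient A is higher.

Patient A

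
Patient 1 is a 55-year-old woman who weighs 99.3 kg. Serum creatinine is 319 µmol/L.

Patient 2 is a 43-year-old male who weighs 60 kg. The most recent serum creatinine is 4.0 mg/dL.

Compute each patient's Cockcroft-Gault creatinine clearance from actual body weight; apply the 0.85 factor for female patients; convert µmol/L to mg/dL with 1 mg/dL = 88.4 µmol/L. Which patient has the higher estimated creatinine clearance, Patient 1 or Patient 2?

Patient 1

Patient 1: SCr = 319 / 88.4 = 3.609 mg/dL
Patient 1: CrCl = (140 − 55) × 99.3 / (72 × 3.609) × 0.85 = 8440.5 / 259.85 × 0.85 ≈ 27.6 mL/min
Patient 2: CrCl = (140 − 43) × 60 / (72 × 4) = 5820.0 / 288.00 ≈ 20.2 mL/min
27.6 vs 20.2 mL/min → Patient 1 is higher.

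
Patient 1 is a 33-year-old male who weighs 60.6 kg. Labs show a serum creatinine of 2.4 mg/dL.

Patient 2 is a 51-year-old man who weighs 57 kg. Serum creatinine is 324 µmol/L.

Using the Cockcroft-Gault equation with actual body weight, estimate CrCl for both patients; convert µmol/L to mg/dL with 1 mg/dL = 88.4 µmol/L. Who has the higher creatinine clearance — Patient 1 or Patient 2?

Patient 1

Patient 1: CrCl = (140 − 33) × 60.6 / (72 × 2.4) = 6484.2 / 172.80 ≈ 37.5 mL/min
Patient 2: SCr = 324 / 88.4 = 3.665 mg/dL
Patient 2: CrCl = (140 − 51) × 57 / (72 × 3.665) = 5073.0 / 263.88 ≈ 19.2 mL/min
37.5 vs 19.2 mL/min → Patient 1 is higher.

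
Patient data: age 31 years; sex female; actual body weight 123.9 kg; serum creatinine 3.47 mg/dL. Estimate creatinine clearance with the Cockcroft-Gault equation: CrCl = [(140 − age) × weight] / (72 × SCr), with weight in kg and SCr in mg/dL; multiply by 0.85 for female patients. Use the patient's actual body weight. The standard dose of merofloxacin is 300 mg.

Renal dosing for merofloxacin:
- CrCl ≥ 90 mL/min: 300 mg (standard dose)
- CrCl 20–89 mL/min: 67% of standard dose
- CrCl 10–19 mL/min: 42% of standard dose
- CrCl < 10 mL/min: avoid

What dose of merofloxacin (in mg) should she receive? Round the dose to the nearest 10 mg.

CrCl = (140 − 31) × 123.9 / (72 × 3.47) × 0.85 = 13505.1 / 249.84 × 0.85 ≈ 45.9 mL/min
CrCl ≈ 46 mL/min → bracket 20–89 mL/min.
67% of 300 mg = 201 mg → 200 mg

200 mg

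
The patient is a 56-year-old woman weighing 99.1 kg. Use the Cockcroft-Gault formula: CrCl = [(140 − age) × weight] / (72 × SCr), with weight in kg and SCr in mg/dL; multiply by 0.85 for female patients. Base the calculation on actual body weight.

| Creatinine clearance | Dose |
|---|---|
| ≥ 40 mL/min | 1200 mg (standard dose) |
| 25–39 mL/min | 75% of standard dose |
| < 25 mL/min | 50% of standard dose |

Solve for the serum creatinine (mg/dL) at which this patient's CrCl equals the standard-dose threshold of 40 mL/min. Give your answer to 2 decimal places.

2.46 mg/dL

Standard dose requires CrCl ≥ 40 mL/min.
Set (140 − 56) × 99.1 × 0.85 / (72 × SCr) = 40
SCr = (140 − 56) × 99.1 × 0.85 / (72 × 40) = 2.457 mg/dL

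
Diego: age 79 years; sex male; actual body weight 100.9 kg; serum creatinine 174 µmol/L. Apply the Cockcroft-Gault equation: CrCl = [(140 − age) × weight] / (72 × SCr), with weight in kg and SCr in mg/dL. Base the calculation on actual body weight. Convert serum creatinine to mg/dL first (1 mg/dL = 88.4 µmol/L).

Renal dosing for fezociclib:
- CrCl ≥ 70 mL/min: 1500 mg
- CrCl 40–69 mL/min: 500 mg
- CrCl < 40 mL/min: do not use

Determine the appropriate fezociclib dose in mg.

SCr = 174 / 88.4 = 1.968 mg/dL
CrCl = (140 − 79) × 100.9 / (72 × 1.968) = 6154.9 / 141.70 ≈ 43.4 mL/min
CrCl ≈ 43 mL/min → bracket 40–69 mL/min.
Dose for this bracket: 500 mg.

500 mg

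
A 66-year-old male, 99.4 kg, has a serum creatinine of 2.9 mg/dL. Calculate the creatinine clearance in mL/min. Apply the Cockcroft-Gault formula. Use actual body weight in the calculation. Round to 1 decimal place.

CrCl = (140 − 66) × 99.4 / (72 × 2.9) = 7355.6 / 208.80 ≈ 35.2 mL/min

35.2 mL/min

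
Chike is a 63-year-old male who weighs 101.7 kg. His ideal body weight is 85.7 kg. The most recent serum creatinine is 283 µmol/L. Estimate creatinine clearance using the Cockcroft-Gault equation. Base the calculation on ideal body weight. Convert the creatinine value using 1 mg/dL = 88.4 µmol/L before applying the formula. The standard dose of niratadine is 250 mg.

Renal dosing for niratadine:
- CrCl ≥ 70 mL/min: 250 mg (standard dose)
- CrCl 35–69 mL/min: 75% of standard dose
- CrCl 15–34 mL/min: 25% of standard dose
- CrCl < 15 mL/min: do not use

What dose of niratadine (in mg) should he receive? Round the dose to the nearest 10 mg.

60 mg

SCr = 283 / 88.4 = 3.201 mg/dL
CrCl = (140 − 63) × 85.7 / (72 × 3.201) = 6598.9 / 230.47 ≈ 28.6 mL/min
CrCl ≈ 29 mL/min → bracket 15–34 mL/min.
25% of 250 mg = 62.5 mg → 60 mg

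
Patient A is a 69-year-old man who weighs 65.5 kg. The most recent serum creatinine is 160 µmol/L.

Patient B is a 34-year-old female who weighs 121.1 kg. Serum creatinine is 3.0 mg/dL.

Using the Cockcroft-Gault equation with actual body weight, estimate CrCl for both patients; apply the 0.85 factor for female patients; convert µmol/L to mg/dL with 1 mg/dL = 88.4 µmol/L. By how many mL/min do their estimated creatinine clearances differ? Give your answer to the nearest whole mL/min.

Patient A: SCr = 160 / 88.4 = 1.81 mg/dL
Patient A: CrCl = (140 − 69) × 65.5 / (72 × 1.81) = 4650.5 / 130.32 ≈ 35.7 mL/min
Patient B: CrCl = (140 − 34) × 121.1 / (72 × 3) × 0.85 = 12836.6 / 216.00 × 0.85 ≈ 50.5 mL/min
|35.7 − 50.5| = 14.8 mL/min

15 mL/min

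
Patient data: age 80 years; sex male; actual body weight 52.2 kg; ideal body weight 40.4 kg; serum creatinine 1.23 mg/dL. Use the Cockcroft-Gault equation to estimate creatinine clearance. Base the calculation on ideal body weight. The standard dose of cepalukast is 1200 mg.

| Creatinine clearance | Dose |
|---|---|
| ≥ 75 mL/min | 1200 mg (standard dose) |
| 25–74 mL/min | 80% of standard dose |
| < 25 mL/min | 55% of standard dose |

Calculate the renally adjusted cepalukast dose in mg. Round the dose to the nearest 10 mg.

960 mg

CrCl = (140 − 80) × 40.4 / (72 × 1.23) = 2424.0 / 88.56 ≈ 27.4 mL/min
CrCl ≈ 27 mL/min → bracket 25–74 mL/min.
80% of 1200 mg = 960 mg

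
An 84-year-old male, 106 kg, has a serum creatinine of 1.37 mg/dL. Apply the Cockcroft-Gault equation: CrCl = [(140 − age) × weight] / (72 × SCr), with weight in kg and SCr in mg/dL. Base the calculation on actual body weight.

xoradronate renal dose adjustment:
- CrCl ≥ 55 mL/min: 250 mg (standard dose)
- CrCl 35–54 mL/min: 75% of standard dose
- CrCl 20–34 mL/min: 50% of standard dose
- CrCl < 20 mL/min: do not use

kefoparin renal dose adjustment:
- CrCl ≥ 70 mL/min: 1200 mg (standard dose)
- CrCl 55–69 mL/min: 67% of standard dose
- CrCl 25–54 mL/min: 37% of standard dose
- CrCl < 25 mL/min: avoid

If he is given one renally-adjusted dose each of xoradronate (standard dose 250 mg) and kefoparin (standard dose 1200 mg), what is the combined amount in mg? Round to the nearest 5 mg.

1055 mg

CrCl = (140 − 84) × 106 / (72 × 1.37) = 5936.0 / 98.64 ≈ 60.2 mL/min
CrCl ≈ 60 mL/min.
xoradronate: ≥ 55 mL/min → 100% of 250 mg = 250 mg.
kefoparin: 55–69 mL/min → 67% of 1200 mg = 804 mg.
Total = 250 + 804 = 1054 mg.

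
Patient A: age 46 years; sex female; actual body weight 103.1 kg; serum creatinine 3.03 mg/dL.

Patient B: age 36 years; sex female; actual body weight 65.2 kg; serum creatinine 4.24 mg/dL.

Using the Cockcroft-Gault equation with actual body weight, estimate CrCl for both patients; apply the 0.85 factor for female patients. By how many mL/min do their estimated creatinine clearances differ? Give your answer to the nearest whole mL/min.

19 mL/min

Patient A: CrCl = (140 − 46) × 103.1 / (72 × 3.03) × 0.85 = 9691.4 / 218.16 × 0.85 ≈ 37.8 mL/min
Patient B: CrCl = (140 − 36) × 65.2 / (72 × 4.24) × 0.85 = 6780.8 / 305.28 × 0.85 ≈ 18.9 mL/min
|37.8 − 18.9| = 18.9 mL/min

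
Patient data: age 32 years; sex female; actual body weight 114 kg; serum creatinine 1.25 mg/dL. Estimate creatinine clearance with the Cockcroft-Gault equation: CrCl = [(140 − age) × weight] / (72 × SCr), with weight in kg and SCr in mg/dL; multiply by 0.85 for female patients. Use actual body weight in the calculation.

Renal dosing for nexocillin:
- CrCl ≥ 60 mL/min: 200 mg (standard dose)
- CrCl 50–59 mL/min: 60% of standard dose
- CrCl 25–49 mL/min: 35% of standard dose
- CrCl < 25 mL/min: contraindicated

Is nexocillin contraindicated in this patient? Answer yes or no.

CrCl = (140 − 32) × 114 / (72 × 1.25) × 0.85 = 12312.0 / 90.00 × 0.85 ≈ 116.3 mL/min
CrCl ≈ 116 mL/min, which is ≥ 25 mL/min.

no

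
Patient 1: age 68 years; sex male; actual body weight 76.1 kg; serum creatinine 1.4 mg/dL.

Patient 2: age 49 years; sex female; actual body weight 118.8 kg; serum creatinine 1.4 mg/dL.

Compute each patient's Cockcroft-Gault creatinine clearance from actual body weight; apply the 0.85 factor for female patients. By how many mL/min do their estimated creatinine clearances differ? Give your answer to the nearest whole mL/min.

Patient 1: CrCl = (140 − 68) × 76.1 / (72 × 1.4) = 5479.2 / 100.80 ≈ 54.4 mL/min
Patient 2: CrCl = (140 − 49) × 118.8 / (72 × 1.4) × 0.85 = 10810.8 / 100.80 × 0.85 ≈ 91.2 mL/min
|54.4 − 91.2| = 36.8 mL/min

37 mL/min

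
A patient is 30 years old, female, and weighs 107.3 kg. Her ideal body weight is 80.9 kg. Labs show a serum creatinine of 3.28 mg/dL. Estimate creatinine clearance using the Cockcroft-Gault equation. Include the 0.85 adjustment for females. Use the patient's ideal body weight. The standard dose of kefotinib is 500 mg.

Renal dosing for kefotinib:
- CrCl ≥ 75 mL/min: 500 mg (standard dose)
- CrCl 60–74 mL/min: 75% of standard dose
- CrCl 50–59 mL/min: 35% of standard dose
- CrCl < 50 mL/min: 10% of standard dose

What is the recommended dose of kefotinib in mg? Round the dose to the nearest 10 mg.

50 mg

CrCl = (140 − 30) × 80.9 / (72 × 3.28) × 0.85 = 8899.0 / 236.16 × 0.85 ≈ 32.0 mL/min
CrCl ≈ 32 mL/min → bracket < 50 mL/min.
10% of 500 mg = 50 mg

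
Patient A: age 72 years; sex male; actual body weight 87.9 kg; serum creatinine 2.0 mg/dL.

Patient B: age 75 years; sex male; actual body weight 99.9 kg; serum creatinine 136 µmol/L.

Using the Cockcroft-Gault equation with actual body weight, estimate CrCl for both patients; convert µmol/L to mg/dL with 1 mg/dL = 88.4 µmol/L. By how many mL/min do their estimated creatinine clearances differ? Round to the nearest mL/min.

Patient A: CrCl = (140 − 72) × 87.9 / (72 × 2) = 5977.2 / 144.00 ≈ 41.5 mL/min
Patient B: SCr = 136 / 88.4 = 1.538 mg/dL
Patient B: CrCl = (140 − 75) × 99.9 / (72 × 1.538) = 6493.5 / 110.74 ≈ 58.6 mL/min
|41.5 − 58.6| = 17.1 mL/min

17 mL/min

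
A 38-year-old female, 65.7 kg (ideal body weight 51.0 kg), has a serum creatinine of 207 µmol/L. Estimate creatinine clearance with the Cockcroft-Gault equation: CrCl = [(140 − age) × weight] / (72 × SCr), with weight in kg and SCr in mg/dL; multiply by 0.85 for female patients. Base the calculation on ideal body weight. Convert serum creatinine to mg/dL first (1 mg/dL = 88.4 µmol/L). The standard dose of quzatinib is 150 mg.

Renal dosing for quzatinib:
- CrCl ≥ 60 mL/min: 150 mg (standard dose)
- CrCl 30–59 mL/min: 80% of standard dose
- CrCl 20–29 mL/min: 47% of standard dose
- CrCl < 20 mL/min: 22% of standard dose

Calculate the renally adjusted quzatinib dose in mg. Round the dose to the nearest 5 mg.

70 mg

SCr = 207 / 88.4 = 2.342 mg/dL
CrCl = (140 − 38) × 51 / (72 × 2.342) × 0.85 = 5202.0 / 168.62 × 0.85 ≈ 26.2 mL/min
CrCl ≈ 26 mL/min → bracket 20–29 mL/min.
47% of 150 mg = 70.5 mg → 70 mg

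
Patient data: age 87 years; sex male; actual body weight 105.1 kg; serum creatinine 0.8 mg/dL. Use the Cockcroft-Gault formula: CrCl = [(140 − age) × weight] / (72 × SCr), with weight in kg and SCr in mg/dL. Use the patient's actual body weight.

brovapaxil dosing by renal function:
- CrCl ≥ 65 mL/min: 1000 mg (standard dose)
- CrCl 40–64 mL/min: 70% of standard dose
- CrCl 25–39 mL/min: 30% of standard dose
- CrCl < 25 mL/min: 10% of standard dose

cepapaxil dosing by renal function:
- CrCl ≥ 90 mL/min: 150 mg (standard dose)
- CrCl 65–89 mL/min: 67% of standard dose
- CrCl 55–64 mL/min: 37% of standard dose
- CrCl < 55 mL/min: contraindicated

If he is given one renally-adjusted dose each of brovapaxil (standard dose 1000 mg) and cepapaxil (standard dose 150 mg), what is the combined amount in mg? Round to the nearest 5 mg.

CrCl = (140 − 87) × 105.1 / (72 × 0.8) = 5570.3 / 57.60 ≈ 96.7 mL/min
CrCl ≈ 97 mL/min.
brovapaxil: ≥ 65 mL/min → 100% of 1000 mg = 1000 mg.
cepapaxil: ≥ 90 mL/min → 100% of 150 mg = 150 mg.
Total = 1000 + 150 = 1150 mg.

1150 mg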